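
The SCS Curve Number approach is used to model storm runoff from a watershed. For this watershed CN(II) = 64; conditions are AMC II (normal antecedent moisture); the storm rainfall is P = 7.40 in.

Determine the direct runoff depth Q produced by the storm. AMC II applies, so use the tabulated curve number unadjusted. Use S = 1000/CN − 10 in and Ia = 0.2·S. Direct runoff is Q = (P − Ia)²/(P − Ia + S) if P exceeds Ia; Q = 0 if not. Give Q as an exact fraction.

Q = 63001/19040 in ≈ 3.309 in

CN(II) = 64; AMC II needs no correction.
S = 1000/64 − 10 = 45/8 in ≈ 5.625 in
Initial abstraction Ia = S/5 = (45/8)/5 = 9/8 ≈ 1.125 in
Since P=7.400 > Ia=1.125: effective rainfall P−Ia = 251/40 in
Runoff Q = (P−Ia)²/(P−Ia+S) = (6.275)²/(6.275+5.625) = 63001/19040 ≈ 3.309 in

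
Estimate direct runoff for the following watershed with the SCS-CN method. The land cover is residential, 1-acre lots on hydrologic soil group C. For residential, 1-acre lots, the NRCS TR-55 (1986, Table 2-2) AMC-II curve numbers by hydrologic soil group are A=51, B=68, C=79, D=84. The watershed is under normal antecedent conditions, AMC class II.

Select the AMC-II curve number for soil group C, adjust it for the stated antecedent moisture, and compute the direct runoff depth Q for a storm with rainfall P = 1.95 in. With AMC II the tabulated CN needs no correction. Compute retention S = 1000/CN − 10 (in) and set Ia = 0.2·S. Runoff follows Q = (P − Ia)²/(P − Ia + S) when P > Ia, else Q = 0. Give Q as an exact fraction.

Q = 1674027/3392260 in ≈ 0.493 in

NRCS table: residential, 1-acre lots, soil group C → CN(II) = 79
CN(II) = 79; AMC II needs no correction.
S = 1000/79 − 10 = 210/79 in ≈ 2.658 in
Ia = 0.2S: 0.2·2.658 = 0.532 in (exactly 42/79)
Since P=1.950 > Ia=0.532: effective rainfall P−Ia = 2241/1580 in
Runoff Q = (P−Ia)²/(P−Ia+S) = (1.418)²/(1.418+2.658) = 1674027/3392260 ≈ 0.493 in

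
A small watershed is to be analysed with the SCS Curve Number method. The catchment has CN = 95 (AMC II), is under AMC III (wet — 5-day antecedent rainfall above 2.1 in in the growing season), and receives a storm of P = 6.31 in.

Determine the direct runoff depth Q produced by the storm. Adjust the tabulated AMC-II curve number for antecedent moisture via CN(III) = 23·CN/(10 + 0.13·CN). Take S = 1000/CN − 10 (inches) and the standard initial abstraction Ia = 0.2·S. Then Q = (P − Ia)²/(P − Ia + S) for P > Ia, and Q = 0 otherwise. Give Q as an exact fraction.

Q = 74937420009/12399743900 in ≈ 6.043 in

CN(III) from CN(II)=95: (23·95)/(10 + 0.13·95) = 43700/447 ≈ 97.763
Max retention: S = 1000/(43700/447) − 10 = 100/437 in (≈ 0.229 in)
Ia = 0.2·(100/437) = 20/437 in ≈ 0.046 in
P − Ia = 6.310 − 0.046 = 273747/43700 ≈ 6.264 in (> 0, runoff occurs)
Q = (273747/43700)²/((273747/43700) + 100/437) = (74937420009/1909690000)/(283747/43700) = 74937420009/12399743900 in ≈ 6.043 in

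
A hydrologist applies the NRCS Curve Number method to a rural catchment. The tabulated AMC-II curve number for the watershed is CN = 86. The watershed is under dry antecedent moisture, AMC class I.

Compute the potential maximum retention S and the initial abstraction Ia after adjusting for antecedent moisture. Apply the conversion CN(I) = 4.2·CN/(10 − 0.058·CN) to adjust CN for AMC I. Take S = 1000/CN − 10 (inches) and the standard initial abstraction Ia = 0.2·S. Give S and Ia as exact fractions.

Adjust CN=86 to AMC I: 4.2·86/(10 − 0.058·86) → (1806/5) ÷ (1253/250) = 12900/179 ≈ 72.067
S = 1000/(12900/179) − 10 = 500/129 in ≈ 3.876 in
Initial abstraction Ia = S/5 = (500/129)/5 = 100/129 ≈ 0.775 in

S = 500/129 in ≈ 3.876 in; Ia = 100/129 in ≈ 0.775 in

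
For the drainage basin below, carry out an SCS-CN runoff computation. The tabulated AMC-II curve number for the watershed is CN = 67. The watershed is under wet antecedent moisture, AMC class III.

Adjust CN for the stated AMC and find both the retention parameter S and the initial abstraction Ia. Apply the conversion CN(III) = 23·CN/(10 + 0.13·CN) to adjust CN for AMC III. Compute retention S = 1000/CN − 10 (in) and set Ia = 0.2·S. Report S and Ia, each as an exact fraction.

CN(III) from CN(II)=67: (23·67)/(10 + 0.13·67) = 154100/1871 ≈ 82.362
Retention S: 1000/CN − 10 with CN=82.362 → S = 3300/1541 ≈ 2.141 in
Ia = 0.2S: 0.2·2.141 = 0.428 in (exactly 660/1541)

S = 3300/1541 in ≈ 2.141 in; Ia = 660/1541 in ≈ 0.428 in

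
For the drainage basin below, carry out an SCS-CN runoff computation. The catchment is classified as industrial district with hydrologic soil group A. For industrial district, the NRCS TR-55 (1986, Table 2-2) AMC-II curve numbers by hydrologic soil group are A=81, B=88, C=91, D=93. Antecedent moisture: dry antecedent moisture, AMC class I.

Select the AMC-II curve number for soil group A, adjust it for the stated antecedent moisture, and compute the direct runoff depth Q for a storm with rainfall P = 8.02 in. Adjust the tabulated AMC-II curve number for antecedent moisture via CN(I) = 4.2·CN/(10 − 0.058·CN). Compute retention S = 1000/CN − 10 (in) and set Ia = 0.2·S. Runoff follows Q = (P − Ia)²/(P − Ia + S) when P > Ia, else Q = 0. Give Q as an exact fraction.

Q = 344687584201/90331690050 in ≈ 3.816 in

NRCS table: industrial district, soil group A → CN(II) = 81
Adjust CN=81 to AMC I: 4.2·81/(10 − 0.058·81) → (1701/5) ÷ (2651/500) = 170100/2651 ≈ 64.164
Max retention: S = 1000/(170100/2651) − 10 = 9500/1701 in (≈ 5.585 in)
Initial abstraction Ia = S/5 = (9500/1701)/5 = 1900/1701 ≈ 1.117 in
Excess rainfall: 8.020 − 1.117 = 6.903 in; P > Ia so Q > 0
Q = (587101/85050)²/((587101/85050) + 9500/1701) = (344687584201/7233502500)/(1062101/85050) = 344687584201/90331690050 in ≈ 3.816 in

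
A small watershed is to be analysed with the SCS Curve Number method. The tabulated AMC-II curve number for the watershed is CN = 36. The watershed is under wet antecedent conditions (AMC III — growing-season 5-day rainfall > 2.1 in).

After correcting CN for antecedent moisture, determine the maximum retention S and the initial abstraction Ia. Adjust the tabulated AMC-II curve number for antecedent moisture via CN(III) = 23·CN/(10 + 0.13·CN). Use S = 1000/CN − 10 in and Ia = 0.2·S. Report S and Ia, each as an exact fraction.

S = 1600/207 in ≈ 7.729 in; Ia = 320/207 in ≈ 1.546 in

Wet (AMC III): CN(III) = 23·36/(10 + 0.13·36) = 828/(367/25) = 20700/367 ≈ 56.403
S = 1000/(20700/367) − 10 = 1600/207 in ≈ 7.729 in
Ia = 0.2S: 0.2·7.729 = 1.546 in (exactly 320/207)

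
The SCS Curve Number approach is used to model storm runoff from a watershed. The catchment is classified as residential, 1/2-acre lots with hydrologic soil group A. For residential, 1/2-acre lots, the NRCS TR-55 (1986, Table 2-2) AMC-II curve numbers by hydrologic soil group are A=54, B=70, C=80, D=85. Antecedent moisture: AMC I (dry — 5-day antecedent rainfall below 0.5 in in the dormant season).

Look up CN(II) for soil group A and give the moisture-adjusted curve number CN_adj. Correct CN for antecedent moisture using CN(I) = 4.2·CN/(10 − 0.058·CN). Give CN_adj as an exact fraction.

NRCS table: residential, 1/2-acre lots, soil group A → CN(II) = 54
Adjust CN=54 to AMC I: 4.2·54/(10 − 0.058·54) → (1134/5) ÷ (1717/250) = 56700/1717 ≈ 33.023

CN_adj = 56700/1717 ≈ 33.023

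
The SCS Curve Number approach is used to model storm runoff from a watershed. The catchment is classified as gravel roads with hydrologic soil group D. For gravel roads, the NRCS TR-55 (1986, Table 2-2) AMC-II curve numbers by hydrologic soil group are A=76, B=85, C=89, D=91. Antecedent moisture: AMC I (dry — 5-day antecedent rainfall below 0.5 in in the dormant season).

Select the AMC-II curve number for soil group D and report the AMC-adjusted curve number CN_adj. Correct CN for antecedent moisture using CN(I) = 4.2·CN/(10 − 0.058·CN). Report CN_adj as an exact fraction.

CN_adj = 63700/787 ≈ 80.940

NRCS table: gravel roads, soil group D → CN(II) = 91
CN(I) from CN(II)=91: (4.2·91)/(10 − 0.058·91) = 63700/787 ≈ 80.940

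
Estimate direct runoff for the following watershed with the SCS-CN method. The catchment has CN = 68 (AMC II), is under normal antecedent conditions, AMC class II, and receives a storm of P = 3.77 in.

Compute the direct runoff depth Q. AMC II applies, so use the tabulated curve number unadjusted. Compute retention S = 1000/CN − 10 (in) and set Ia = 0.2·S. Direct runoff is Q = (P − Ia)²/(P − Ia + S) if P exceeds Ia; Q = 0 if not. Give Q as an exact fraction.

Q = 23126481/21775300 in ≈ 1.062 in

CN(II) = 68; AMC II needs no correction.
Retention S: 1000/CN − 10 with CN=68.000 → S = 80/17 ≈ 4.706 in
Ia = 0.2S: 0.2·4.706 = 0.941 in (exactly 16/17)
P − Ia = 3.770 − 0.941 = 4809/1700 ≈ 2.829 in (> 0, runoff occurs)
Runoff Q = (P−Ia)²/(P−Ia+S) = (2.829)²/(2.829+4.706) = 23126481/21775300 ≈ 1.062 in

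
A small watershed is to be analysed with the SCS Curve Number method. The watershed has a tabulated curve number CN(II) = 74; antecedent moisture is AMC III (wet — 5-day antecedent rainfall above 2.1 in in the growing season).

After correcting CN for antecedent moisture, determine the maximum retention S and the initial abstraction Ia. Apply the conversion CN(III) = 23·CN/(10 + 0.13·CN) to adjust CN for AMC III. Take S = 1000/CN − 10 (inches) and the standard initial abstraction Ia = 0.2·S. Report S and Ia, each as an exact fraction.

S = 1300/851 in ≈ 1.528 in; Ia = 260/851 in ≈ 0.306 in

CN(III) from CN(II)=74: (23·74)/(10 + 0.13·74) = 85100/981 ≈ 86.748
Max retention: S = 1000/(85100/981) − 10 = 1300/851 in (≈ 1.528 in)
Ia = 0.2S: 0.2·1.528 = 0.306 in (exactly 260/851)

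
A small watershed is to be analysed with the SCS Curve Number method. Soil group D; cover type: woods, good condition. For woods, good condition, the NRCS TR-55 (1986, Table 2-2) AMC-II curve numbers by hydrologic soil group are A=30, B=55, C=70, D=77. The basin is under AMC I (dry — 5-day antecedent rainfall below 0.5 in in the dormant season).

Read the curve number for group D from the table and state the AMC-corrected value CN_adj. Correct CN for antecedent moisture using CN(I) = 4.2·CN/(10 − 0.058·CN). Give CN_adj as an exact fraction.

CN_adj = 161700/2767 ≈ 58.439

NRCS table: woods, good condition, soil group D → CN(II) = 77
CN(I) from CN(II)=77: (4.2·77)/(10 − 0.058·77) = 161700/2767 ≈ 58.439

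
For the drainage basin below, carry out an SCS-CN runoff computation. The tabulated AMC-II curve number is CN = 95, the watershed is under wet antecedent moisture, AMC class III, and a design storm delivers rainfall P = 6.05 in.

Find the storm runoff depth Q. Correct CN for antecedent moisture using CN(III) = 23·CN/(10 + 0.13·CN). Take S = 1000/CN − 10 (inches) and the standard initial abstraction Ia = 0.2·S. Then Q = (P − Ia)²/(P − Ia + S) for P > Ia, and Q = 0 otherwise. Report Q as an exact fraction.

Q = 2753835529/476128980 in ≈ 5.784 in

CN(III) from CN(II)=95: (23·95)/(10 + 0.13·95) = 43700/447 ≈ 97.763
Retention S: 1000/CN − 10 with CN=97.763 → S = 100/437 ≈ 0.229 in
Ia = 0.2S: 0.2·0.229 = 0.046 in (exactly 20/437)
Excess rainfall: 6.050 − 0.046 = 6.004 in; P > Ia so Q > 0
Q = (52477/8740)²/((52477/8740) + 100/437) = (2753835529/76387600)/(54477/8740) = 2753835529/476128980 in ≈ 5.784 in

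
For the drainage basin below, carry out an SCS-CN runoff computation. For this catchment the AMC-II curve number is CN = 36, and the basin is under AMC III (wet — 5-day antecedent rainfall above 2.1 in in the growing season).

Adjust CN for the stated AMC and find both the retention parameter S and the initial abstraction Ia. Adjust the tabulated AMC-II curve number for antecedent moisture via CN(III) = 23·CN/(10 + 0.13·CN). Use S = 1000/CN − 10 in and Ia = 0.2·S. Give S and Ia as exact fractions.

S = 1600/207 in ≈ 7.729 in; Ia = 320/207 in ≈ 1.546 in

Adjust CN=36 to AMC III: 23·36/(10 + 0.13·36) → 828 ÷ (367/25) = 20700/367 ≈ 56.403
S = 1000/(20700/367) − 10 = 1600/207 in ≈ 7.729 in
Ia = 0.2S: 0.2·7.729 = 1.546 in (exactly 320/207)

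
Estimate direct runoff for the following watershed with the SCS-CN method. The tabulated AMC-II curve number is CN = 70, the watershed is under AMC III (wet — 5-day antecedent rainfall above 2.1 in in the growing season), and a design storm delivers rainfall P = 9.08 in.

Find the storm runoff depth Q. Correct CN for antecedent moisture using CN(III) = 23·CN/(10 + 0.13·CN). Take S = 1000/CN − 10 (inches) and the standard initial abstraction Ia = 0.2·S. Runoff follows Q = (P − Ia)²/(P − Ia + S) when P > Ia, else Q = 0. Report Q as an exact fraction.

Q = 1228292209/171251675 in ≈ 7.172 in

Wet (AMC III): CN(III) = 23·70/(10 + 0.13·70) = 1610/(191/10) = 16100/191 ≈ 84.293
Retention S: 1000/CN − 10 with CN=84.293 → S = 300/161 ≈ 1.863 in
Initial abstraction Ia = S/5 = (300/161)/5 = 60/161 ≈ 0.373 in
Since P=9.080 > Ia=0.373: effective rainfall P−Ia = 35047/4025 in
Q = (35047/4025)²/((35047/4025) + 300/161) = (1228292209/16200625)/(42547/4025) = 1228292209/171251675 in ≈ 7.172 in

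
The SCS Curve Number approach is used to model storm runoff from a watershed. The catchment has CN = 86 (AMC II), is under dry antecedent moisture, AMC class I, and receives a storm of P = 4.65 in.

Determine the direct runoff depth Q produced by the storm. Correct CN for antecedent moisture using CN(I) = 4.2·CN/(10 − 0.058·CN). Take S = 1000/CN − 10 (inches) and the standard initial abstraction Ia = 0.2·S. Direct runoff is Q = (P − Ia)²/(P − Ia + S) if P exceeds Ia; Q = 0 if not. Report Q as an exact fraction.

Q = 99940009/51592260 in ≈ 1.937 in

CN(I) from CN(II)=86: (4.2·86)/(10 − 0.058·86) = 12900/179 ≈ 72.067
Retention S: 1000/CN − 10 with CN=72.067 → S = 500/129 ≈ 3.876 in
Ia = 0.2S: 0.2·3.876 = 0.775 in (exactly 100/129)
P − Ia = 4.650 − 0.775 = 9997/2580 ≈ 3.875 in (> 0, runoff occurs)
Runoff Q = (P−Ia)²/(P−Ia+S) = (3.875)²/(3.875+3.876) = 99940009/51592260 ≈ 1.937 in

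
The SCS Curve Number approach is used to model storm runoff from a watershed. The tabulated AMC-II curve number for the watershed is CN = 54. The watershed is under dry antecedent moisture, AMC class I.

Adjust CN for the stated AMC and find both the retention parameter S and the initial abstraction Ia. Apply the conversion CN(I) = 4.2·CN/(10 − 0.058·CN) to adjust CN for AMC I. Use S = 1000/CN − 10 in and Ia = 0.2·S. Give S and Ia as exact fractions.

Adjust CN=54 to AMC I: 4.2·54/(10 − 0.058·54) → (1134/5) ÷ (1717/250) = 56700/1717 ≈ 33.023
Max retention: S = 1000/(56700/1717) − 10 = 11500/567 in (≈ 20.282 in)
Initial abstraction Ia = S/5 = (11500/567)/5 = 2300/567 ≈ 4.056 in

S = 11500/567 in ≈ 20.282 in; Ia = 2300/567 in ≈ 4.056 in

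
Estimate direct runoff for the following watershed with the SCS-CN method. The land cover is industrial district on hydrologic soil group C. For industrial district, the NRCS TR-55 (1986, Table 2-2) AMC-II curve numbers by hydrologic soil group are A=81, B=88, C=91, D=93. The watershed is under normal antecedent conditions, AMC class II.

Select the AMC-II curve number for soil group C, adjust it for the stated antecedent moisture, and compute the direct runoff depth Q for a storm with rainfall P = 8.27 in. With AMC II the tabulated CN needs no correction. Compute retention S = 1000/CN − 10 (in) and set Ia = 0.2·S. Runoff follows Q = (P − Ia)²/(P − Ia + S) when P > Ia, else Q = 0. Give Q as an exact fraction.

NRCS table: industrial district, soil group C → CN(II) = 91
AMC II — tabulated CN = 91 applies directly.
S = 1000/91 − 10 = 90/91 in ≈ 0.989 in
Ia = 0.2·(90/91) = 18/91 in ≈ 0.198 in
P − Ia = 8.270 − 0.198 = 73457/9100 ≈ 8.072 in (> 0, runoff occurs)
Runoff Q = (P−Ia)²/(P−Ia+S) = (8.072)²/(8.072+0.989) = 5395930849/750358700 ≈ 7.191 in

Q = 5395930849/750358700 in ≈ 7.191 in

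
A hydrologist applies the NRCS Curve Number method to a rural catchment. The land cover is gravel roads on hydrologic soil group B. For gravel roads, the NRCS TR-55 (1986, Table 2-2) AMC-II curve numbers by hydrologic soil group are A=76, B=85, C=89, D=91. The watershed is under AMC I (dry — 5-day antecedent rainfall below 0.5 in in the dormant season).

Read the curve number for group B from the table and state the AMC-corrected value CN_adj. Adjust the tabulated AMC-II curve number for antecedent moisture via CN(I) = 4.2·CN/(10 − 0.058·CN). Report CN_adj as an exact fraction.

NRCS table: gravel roads, soil group B → CN(II) = 85
Dry (AMC I): CN(I) = 4.2·85/(10 − 0.058·85) = 357/(507/100) = 11900/169 ≈ 70.414

CN_adj = 11900/169 ≈ 70.414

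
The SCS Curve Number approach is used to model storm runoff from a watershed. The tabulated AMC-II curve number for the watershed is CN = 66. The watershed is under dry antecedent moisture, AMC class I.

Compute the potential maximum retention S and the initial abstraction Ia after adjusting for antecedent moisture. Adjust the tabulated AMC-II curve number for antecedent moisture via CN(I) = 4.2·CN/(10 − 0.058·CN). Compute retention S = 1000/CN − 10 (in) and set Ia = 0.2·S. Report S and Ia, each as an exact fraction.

Dry (AMC I): CN(I) = 4.2·66/(10 − 0.058·66) = (1386/5)/(1543/250) = 69300/1543 ≈ 44.913
Max retention: S = 1000/(69300/1543) − 10 = 8500/693 in (≈ 12.266 in)
Ia = 0.2·(8500/693) = 1700/693 in ≈ 2.453 in

S = 8500/693 in ≈ 12.266 in; Ia = 1700/693 in ≈ 2.453 in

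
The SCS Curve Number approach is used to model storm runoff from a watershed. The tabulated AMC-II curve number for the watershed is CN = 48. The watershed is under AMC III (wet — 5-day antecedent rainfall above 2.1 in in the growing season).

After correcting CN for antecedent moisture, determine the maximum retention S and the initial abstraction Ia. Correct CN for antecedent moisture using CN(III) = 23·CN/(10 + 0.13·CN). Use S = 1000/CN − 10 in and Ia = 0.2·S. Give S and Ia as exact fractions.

S = 325/69 in ≈ 4.710 in; Ia = 65/69 in ≈ 0.942 in

CN(III) from CN(II)=48: (23·48)/(10 + 0.13·48) = 13800/203 ≈ 67.980
Retention S: 1000/CN − 10 with CN=67.980 → S = 325/69 ≈ 4.710 in
Ia = 0.2·(325/69) = 65/69 in ≈ 0.942 in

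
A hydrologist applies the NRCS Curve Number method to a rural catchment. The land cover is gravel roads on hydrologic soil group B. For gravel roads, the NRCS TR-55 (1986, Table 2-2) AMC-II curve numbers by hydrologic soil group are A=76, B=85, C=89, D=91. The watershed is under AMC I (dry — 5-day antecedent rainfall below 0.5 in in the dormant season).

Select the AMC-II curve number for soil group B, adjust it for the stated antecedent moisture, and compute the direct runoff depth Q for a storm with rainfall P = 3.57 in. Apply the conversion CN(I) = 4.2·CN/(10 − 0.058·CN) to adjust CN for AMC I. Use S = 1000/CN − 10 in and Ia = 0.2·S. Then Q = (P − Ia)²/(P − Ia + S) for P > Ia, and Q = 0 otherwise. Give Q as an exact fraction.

NRCS table: gravel roads, soil group B → CN(II) = 85
CN(I) from CN(II)=85: (4.2·85)/(10 − 0.058·85) = 11900/169 ≈ 70.414
Retention S: 1000/CN − 10 with CN=70.414 → S = 500/119 ≈ 4.202 in
Ia = 0.2·(500/119) = 100/119 in ≈ 0.840 in
Since P=3.570 > Ia=0.840: effective rainfall P−Ia = 32483/11900 in
Q: (32483/11900)² ÷ (82483/11900) = 1055145289/981547700 in (≈ 1.075 in)

Q = 1055145289/981547700 in ≈ 1.075 in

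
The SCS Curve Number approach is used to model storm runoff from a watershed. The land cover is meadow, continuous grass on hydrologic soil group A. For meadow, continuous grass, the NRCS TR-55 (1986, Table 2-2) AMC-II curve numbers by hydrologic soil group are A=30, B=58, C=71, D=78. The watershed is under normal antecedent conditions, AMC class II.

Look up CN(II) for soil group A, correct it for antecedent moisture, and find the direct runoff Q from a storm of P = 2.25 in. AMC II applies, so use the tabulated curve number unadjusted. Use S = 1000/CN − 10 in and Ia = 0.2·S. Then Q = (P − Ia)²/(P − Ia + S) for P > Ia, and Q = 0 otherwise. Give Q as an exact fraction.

NRCS table: meadow, continuous grass, soil group A → CN(II) = 30
Average conditions: CN = 30 (no AMC adjustment).
S = 1000/30 − 10 = 70/3 in ≈ 23.333 in
Ia = 0.2S: 0.2·23.333 = 4.667 in (exactly 14/3)
P = 2.250 ≤ Ia = 4.667 in: entire storm abstracted, Q = 0.

Q = 0 in ≈ 0.000 in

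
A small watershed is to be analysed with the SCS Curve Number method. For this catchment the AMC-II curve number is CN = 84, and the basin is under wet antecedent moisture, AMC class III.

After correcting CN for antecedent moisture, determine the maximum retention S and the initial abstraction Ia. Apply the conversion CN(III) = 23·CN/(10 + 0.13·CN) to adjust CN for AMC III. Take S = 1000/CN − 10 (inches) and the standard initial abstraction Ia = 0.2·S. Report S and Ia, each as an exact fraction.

Adjust CN=84 to AMC III: 23·84/(10 + 0.13·84) → 1932 ÷ (523/25) = 48300/523 ≈ 92.352
Max retention: S = 1000/(48300/523) − 10 = 400/483 in (≈ 0.828 in)
Ia = 0.2·(400/483) = 80/483 in ≈ 0.166 in

S = 400/483 in ≈ 0.828 in; Ia = 80/483 in ≈ 0.166 in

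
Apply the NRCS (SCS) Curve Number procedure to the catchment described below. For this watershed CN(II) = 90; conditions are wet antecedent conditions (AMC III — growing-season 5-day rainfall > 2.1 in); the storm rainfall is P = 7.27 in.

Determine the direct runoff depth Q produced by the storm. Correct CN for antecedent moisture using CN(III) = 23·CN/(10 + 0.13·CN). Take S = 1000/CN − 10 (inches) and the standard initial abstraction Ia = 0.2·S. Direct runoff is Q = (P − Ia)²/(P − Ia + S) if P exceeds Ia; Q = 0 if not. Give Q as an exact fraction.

Q = 22048983121/3280722300 in ≈ 6.721 in

CN(III) from CN(II)=90: (23·90)/(10 + 0.13·90) = 20700/217 ≈ 95.392
Max retention: S = 1000/(20700/217) − 10 = 100/207 in (≈ 0.483 in)
Ia = 0.2·(100/207) = 20/207 in ≈ 0.097 in
Excess rainfall: 7.270 − 0.097 = 7.173 in; P > Ia so Q > 0
Runoff Q = (P−Ia)²/(P−Ia+S) = (7.173)²/(7.173+0.483) = 22048983121/3280722300 ≈ 6.721 in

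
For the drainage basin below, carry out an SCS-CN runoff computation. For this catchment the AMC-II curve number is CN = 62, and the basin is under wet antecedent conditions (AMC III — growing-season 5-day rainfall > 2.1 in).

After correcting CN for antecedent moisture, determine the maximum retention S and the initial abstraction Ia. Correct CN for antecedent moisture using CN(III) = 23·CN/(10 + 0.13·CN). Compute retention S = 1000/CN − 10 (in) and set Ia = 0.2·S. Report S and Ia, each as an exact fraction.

Adjust CN=62 to AMC III: 23·62/(10 + 0.13·62) → 1426 ÷ (903/50) = 71300/903 ≈ 78.959
Max retention: S = 1000/(71300/903) − 10 = 1900/713 in (≈ 2.665 in)
Ia = 0.2S: 0.2·2.665 = 0.533 in (exactly 380/713)

S = 1900/713 in ≈ 2.665 in; Ia = 380/713 in ≈ 0.533 in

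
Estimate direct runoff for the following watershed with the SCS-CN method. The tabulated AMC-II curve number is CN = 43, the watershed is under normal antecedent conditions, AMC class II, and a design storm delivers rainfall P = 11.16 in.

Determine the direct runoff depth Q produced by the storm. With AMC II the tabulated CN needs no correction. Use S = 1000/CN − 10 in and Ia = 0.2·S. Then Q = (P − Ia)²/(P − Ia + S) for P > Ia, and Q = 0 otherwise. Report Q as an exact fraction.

Average conditions: CN = 43 (no AMC adjustment).
S = 1000/43 − 10 = 570/43 in ≈ 13.256 in
Ia = 0.2·(570/43) = 114/43 in ≈ 2.651 in
Since P=11.160 > Ia=2.651: effective rainfall P−Ia = 9147/1075 in
Q: (9147/1075)² ÷ (23397/1075) = 27889203/8383925 in (≈ 3.327 in)

Q = 27889203/8383925 in ≈ 3.327 in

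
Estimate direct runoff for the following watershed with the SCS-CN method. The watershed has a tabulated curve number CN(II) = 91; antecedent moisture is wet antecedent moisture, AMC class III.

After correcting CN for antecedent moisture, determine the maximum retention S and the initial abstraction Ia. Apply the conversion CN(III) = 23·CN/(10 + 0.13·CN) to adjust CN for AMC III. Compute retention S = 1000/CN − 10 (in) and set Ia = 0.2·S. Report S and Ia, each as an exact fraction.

S = 900/2093 in ≈ 0.430 in; Ia = 180/2093 in ≈ 0.086 in

Wet (AMC III): CN(III) = 23·91/(10 + 0.13·91) = 2093/(2183/100) = 209300/2183 ≈ 95.877
Retention S: 1000/CN − 10 with CN=95.877 → S = 900/2093 ≈ 0.430 in
Initial abstraction Ia = S/5 = (900/2093)/5 = 180/2093 ≈ 0.086 in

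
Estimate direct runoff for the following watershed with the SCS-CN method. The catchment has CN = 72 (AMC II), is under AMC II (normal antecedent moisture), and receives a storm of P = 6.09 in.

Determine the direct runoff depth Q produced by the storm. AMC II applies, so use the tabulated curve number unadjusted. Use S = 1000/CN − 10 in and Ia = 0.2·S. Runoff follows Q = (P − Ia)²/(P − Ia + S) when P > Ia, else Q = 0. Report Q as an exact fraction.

AMC II — tabulated CN = 72 applies directly.
Max retention: S = 1000/72 − 10 = 35/9 in (≈ 3.889 in)
Ia = 0.2·(35/9) = 7/9 in ≈ 0.778 in
P − Ia = 6.090 − 0.778 = 4781/900 ≈ 5.312 in (> 0, runoff occurs)
Q: (4781/900)² ÷ (8281/900) = 466489/152100 in (≈ 3.067 in)

Q = 466489/152100 in ≈ 3.067 in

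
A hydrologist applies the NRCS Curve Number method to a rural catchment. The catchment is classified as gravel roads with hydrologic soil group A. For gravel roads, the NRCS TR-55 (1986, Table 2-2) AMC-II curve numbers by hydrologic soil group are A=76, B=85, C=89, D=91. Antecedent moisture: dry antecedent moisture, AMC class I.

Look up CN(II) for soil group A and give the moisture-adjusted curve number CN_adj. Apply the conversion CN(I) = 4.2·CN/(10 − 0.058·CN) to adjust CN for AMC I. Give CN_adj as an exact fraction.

CN_adj = 13300/233 ≈ 57.082

NRCS table: gravel roads, soil group A → CN(II) = 76
CN(I) from CN(II)=76: (4.2·76)/(10 − 0.058·76) = 13300/233 ≈ 57.082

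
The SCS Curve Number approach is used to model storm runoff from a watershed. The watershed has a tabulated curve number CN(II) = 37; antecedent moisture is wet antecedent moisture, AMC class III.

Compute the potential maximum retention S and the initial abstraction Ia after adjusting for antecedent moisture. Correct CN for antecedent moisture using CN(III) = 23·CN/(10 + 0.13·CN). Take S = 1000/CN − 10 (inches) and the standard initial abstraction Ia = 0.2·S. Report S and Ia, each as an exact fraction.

CN(III) from CN(II)=37: (23·37)/(10 + 0.13·37) = 85100/1481 ≈ 57.461
Max retention: S = 1000/(85100/1481) − 10 = 6300/851 in (≈ 7.403 in)
Initial abstraction Ia = S/5 = (6300/851)/5 = 1260/851 ≈ 1.481 in

S = 6300/851 in ≈ 7.403 in; Ia = 1260/851 in ≈ 1.481 in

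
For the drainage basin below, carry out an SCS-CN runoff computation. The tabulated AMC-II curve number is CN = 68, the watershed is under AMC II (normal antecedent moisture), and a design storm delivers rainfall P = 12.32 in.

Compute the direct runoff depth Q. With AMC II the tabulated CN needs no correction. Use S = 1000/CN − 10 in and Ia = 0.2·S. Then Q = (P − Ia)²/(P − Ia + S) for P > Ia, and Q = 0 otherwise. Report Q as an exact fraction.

AMC II — tabulated CN = 68 applies directly.
Max retention: S = 1000/68 − 10 = 80/17 in (≈ 4.706 in)
Initial abstraction Ia = S/5 = (80/17)/5 = 16/17 ≈ 0.941 in
P − Ia = 12.320 − 0.941 = 4836/425 ≈ 11.379 in (> 0, runoff occurs)
Runoff Q = (P−Ia)²/(P−Ia+S) = (11.379)²/(11.379+4.706) = 5846724/726325 ≈ 8.050 in

Q = 5846724/726325 in ≈ 8.050 in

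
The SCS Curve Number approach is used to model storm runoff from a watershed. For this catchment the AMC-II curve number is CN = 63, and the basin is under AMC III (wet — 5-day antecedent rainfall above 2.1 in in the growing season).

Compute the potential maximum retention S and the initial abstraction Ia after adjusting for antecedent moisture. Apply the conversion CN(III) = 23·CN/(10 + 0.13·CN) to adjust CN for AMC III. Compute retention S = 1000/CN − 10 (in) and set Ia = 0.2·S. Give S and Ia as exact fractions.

Wet (AMC III): CN(III) = 23·63/(10 + 0.13·63) = 1449/(1819/100) = 144900/1819 ≈ 79.659
Retention S: 1000/CN − 10 with CN=79.659 → S = 3700/1449 ≈ 2.553 in
Initial abstraction Ia = S/5 = (3700/1449)/5 = 740/1449 ≈ 0.511 in

S = 3700/1449 in ≈ 2.553 in; Ia = 740/1449 in ≈ 0.511 in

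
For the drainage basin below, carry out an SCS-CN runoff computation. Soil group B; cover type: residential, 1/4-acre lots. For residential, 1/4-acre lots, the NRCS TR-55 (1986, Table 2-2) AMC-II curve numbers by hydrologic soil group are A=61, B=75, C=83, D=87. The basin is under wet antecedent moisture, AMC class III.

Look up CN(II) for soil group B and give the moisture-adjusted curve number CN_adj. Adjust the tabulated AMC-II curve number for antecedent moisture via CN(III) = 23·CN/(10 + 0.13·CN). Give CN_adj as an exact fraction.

NRCS table: residential, 1/4-acre lots, soil group B → CN(II) = 75
Wet (AMC III): CN(III) = 23·75/(10 + 0.13·75) = 1725/(79/4) = 6900/79 ≈ 87.342

CN_adj = 6900/79 ≈ 87.342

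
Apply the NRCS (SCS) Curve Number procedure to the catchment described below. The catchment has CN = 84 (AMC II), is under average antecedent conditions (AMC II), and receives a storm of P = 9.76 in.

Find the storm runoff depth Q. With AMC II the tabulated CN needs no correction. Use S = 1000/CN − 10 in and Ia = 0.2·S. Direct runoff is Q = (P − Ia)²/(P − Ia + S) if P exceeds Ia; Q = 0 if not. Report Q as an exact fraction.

Q = 6061444/777525 in ≈ 7.796 in

CN(II) = 84; AMC II needs no correction.
S = 1000/84 − 10 = 40/21 in ≈ 1.905 in
Ia = 0.2·(40/21) = 8/21 in ≈ 0.381 in
P − Ia = 9.760 − 0.381 = 4924/525 ≈ 9.379 in (> 0, runoff occurs)
Q = (4924/525)²/((4924/525) + 40/21) = (24245776/275625)/(5924/525) = 6061444/777525 in ≈ 7.796 in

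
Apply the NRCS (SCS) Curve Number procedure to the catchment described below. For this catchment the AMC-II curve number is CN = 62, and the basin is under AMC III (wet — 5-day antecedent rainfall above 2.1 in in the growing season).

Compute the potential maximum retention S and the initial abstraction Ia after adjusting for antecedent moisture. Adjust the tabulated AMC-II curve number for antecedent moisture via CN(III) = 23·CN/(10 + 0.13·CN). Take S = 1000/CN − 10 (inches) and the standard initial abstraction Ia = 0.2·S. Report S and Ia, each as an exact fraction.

Wet (AMC III): CN(III) = 23·62/(10 + 0.13·62) = 1426/(903/50) = 71300/903 ≈ 78.959
S = 1000/(71300/903) − 10 = 1900/713 in ≈ 2.665 in
Ia = 0.2S: 0.2·2.665 = 0.533 in (exactly 380/713)

S = 1900/713 in ≈ 2.665 in; Ia = 380/713 in ≈ 0.533 in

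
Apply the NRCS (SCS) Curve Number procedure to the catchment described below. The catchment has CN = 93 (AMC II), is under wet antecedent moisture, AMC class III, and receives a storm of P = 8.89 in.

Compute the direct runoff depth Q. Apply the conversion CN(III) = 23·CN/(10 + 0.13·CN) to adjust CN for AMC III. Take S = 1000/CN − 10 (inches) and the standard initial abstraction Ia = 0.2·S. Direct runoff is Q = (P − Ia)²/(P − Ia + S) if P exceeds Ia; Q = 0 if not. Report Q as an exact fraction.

Adjust CN=93 to AMC III: 23·93/(10 + 0.13·93) → 2139 ÷ (2209/100) = 213900/2209 ≈ 96.831
Max retention: S = 1000/(213900/2209) − 10 = 700/2139 in (≈ 0.327 in)
Ia = 0.2·(700/2139) = 140/2139 in ≈ 0.065 in
P − Ia = 8.890 − 0.065 = 1887571/213900 ≈ 8.825 in (> 0, runoff occurs)
Q: (1887571/213900)² ÷ (1957571/213900) = 508989182863/59817776700 in (≈ 8.509 in)

Q = 508989182863/59817776700 in ≈ 8.509 in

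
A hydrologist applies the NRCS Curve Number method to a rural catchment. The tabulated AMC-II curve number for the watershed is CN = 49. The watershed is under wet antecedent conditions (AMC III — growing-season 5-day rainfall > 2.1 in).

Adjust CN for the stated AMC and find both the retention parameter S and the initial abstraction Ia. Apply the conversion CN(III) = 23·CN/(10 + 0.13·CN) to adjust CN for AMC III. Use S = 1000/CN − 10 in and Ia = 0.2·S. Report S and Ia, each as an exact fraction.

S = 5100/1127 in ≈ 4.525 in; Ia = 1020/1127 in ≈ 0.905 in

CN(III) from CN(II)=49: (23·49)/(10 + 0.13·49) = 112700/1637 ≈ 68.845
S = 1000/(112700/1637) − 10 = 5100/1127 in ≈ 4.525 in
Initial abstraction Ia = S/5 = (5100/1127)/5 = 1020/1127 ≈ 0.905 in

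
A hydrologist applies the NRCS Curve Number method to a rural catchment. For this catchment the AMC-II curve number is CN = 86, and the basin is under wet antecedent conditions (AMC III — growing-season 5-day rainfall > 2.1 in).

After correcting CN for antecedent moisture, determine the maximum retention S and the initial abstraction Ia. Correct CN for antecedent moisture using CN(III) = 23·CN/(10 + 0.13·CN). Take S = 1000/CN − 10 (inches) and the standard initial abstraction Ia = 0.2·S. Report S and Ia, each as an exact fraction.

S = 700/989 in ≈ 0.708 in; Ia = 140/989 in ≈ 0.142 in

Wet (AMC III): CN(III) = 23·86/(10 + 0.13·86) = 1978/(1059/50) = 98900/1059 ≈ 93.390
Retention S: 1000/CN − 10 with CN=93.390 → S = 700/989 ≈ 0.708 in
Initial abstraction Ia = S/5 = (700/989)/5 = 140/989 ≈ 0.142 in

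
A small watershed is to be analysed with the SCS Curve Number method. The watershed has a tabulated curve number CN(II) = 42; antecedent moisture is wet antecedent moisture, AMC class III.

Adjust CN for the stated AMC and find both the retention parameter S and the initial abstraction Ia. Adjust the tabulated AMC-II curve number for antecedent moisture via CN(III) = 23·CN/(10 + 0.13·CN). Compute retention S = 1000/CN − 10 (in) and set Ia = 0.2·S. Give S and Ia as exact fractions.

Wet (AMC III): CN(III) = 23·42/(10 + 0.13·42) = 966/(773/50) = 48300/773 ≈ 62.484
S = 1000/(48300/773) − 10 = 2900/483 in ≈ 6.004 in
Initial abstraction Ia = S/5 = (2900/483)/5 = 580/483 ≈ 1.201 in

S = 2900/483 in ≈ 6.004 in; Ia = 580/483 in ≈ 1.201 in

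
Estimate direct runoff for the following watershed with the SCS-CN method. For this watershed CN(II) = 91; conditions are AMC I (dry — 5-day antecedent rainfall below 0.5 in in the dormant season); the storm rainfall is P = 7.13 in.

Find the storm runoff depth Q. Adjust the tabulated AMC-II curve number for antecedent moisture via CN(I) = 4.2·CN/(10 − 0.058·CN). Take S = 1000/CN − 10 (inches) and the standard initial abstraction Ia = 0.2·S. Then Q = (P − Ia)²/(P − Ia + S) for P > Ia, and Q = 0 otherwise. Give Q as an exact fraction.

CN(I) from CN(II)=91: (4.2·91)/(10 − 0.058·91) = 63700/787 ≈ 80.940
S = 1000/(63700/787) − 10 = 1500/637 in ≈ 2.355 in
Ia = 0.2S: 0.2·2.355 = 0.471 in (exactly 300/637)
P − Ia = 7.130 − 0.471 = 424181/63700 ≈ 6.659 in (> 0, runoff occurs)
Q = (424181/63700)²/((424181/63700) + 1500/637) = (179929520761/4057690000)/(574181/63700) = 179929520761/36575329700 in ≈ 4.919 in

Q = 179929520761/36575329700 in ≈ 4.919 in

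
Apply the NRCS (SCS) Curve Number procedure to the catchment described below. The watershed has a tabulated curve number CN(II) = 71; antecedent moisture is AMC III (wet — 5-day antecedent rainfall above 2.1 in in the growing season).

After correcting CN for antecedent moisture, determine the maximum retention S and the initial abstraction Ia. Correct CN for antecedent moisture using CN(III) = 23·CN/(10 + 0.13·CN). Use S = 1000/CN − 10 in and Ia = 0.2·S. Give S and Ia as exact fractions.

Wet (AMC III): CN(III) = 23·71/(10 + 0.13·71) = 1633/(1923/100) = 163300/1923 ≈ 84.919
S = 1000/(163300/1923) − 10 = 2900/1633 in ≈ 1.776 in
Ia = 0.2S: 0.2·1.776 = 0.355 in (exactly 580/1633)

S = 2900/1633 in ≈ 1.776 in; Ia = 580/1633 in ≈ 0.355 in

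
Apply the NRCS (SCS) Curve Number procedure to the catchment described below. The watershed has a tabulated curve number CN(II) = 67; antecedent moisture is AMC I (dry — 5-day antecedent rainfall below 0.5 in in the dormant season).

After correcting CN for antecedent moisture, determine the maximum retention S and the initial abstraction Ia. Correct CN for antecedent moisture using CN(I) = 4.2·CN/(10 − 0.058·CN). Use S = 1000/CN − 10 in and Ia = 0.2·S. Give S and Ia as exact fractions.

Adjust CN=67 to AMC I: 4.2·67/(10 − 0.058·67) → (1407/5) ÷ (3057/500) = 46900/1019 ≈ 46.026
S = 1000/(46900/1019) − 10 = 5500/469 in ≈ 11.727 in
Initial abstraction Ia = S/5 = (5500/469)/5 = 1100/469 ≈ 2.345 in

S = 5500/469 in ≈ 11.727 in; Ia = 1100/469 in ≈ 2.345 in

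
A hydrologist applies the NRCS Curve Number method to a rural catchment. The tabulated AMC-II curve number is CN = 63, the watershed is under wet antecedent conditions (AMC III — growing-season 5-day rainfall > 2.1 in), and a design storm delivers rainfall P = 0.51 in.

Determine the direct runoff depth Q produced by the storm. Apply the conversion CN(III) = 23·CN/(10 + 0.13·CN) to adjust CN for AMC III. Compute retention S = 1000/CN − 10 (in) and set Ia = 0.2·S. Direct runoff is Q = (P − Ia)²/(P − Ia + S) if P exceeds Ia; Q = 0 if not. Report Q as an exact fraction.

Q = 0 in ≈ 0.000 in

CN(III) from CN(II)=63: (23·63)/(10 + 0.13·63) = 144900/1819 ≈ 79.659
Max retention: S = 1000/(144900/1819) − 10 = 3700/1449 in (≈ 2.553 in)
Initial abstraction Ia = S/5 = (3700/1449)/5 = 740/1449 ≈ 0.511 in
P = 0.510 ≤ Ia = 0.511 in: entire storm abstracted, Q = 0.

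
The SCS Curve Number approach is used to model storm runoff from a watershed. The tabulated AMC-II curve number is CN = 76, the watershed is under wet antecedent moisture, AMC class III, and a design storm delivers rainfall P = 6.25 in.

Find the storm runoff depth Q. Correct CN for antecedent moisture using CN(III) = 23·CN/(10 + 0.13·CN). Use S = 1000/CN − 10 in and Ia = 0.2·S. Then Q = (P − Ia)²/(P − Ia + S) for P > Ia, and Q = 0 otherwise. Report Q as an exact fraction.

Q = 21819605/4490612 in ≈ 4.859 in

CN(III) from CN(II)=76: (23·76)/(10 + 0.13·76) = 43700/497 ≈ 87.928
Retention S: 1000/CN − 10 with CN=87.928 → S = 600/437 ≈ 1.373 in
Ia = 0.2·(600/437) = 120/437 in ≈ 0.275 in
Excess rainfall: 6.250 − 0.275 = 5.975 in; P > Ia so Q > 0
Runoff Q = (P−Ia)²/(P−Ia+S) = (5.975)²/(5.975+1.373) = 21819605/4490612 ≈ 4.859 in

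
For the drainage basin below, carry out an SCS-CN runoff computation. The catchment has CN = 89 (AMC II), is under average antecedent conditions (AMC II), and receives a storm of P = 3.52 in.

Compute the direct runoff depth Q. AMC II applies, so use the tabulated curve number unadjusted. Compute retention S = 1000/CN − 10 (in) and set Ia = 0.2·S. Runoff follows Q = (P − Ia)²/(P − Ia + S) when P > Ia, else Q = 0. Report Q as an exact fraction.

Average conditions: CN = 89 (no AMC adjustment).
S = 1000/89 − 10 = 110/89 in ≈ 1.236 in
Ia = 0.2·(110/89) = 22/89 in ≈ 0.247 in
Excess rainfall: 3.520 − 0.247 = 3.273 in; P > Ia so Q > 0
Runoff Q = (P−Ia)²/(P−Ia+S) = (3.273)²/(3.273+1.236) = 1205171/507300 ≈ 2.376 in

Q = 1205171/507300 in ≈ 2.376 in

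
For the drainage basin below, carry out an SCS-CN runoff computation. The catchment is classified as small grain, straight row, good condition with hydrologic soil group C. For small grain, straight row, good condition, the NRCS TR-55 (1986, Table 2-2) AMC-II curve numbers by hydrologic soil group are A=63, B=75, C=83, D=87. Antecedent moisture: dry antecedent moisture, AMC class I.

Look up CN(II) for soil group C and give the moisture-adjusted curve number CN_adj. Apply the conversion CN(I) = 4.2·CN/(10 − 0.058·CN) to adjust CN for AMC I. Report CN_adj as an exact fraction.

CN_adj = 174300/2593 ≈ 67.219

NRCS table: small grain, straight row, good condition, soil group C → CN(II) = 83
Adjust CN=83 to AMC I: 4.2·83/(10 − 0.058·83) → (1743/5) ÷ (2593/500) = 174300/2593 ≈ 67.219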